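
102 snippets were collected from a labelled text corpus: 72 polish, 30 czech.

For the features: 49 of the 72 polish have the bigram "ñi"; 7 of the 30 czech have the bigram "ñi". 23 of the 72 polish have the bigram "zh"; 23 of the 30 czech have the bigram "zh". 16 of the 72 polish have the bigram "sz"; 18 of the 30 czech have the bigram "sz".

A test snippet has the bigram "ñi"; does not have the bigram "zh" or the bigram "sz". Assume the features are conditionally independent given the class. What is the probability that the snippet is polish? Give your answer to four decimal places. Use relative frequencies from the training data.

0.9754

polish: (72/102) × (49/72) × (49/72) × (56/72) ≈ 0.254282
czech: (30/102) × (7/30) × (7/30) × (12/30) ≈ 0.00640523
P(polish | x) = 0.254282 / 0.26068723 ≈ 0.9754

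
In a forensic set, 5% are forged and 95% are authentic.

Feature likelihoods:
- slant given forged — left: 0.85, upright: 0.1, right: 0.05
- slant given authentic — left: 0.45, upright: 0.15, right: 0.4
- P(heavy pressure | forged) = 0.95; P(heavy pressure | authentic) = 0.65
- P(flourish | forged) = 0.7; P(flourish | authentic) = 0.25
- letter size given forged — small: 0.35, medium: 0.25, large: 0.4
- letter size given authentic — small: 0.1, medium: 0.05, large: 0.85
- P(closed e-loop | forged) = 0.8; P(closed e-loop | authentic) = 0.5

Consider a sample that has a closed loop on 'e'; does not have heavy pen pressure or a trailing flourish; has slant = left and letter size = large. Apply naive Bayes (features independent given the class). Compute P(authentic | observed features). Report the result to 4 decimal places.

0.9957

forged: 0.05 × 0.85 × (1−0.95) × (1−0.7) × 0.4 × 0.8 = 0.000204
authentic: 0.95 × 0.45 × (1−0.65) × (1−0.25) × 0.85 × 0.5 = 0.04769296875
P(authentic | x) = 0.04769296875 / 0.04789696875 ≈ 0.9957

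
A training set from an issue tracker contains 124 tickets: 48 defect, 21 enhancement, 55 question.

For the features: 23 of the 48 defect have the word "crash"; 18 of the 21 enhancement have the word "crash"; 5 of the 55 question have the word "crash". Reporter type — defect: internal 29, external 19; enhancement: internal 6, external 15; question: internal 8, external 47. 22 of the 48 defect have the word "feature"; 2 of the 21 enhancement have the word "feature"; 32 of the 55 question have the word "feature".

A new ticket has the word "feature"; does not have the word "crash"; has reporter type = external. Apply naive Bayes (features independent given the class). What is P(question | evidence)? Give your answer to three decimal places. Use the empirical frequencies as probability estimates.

defect: (48/124) × (25/48) × (19/48) × (22/48) ≈ 0.0365773
enhancement: (21/124) × (3/21) × (15/21) × (2/21) ≈ 0.00164582
question: (55/124) × (50/55) × (47/55) × (32/55) ≈ 0.20048
P(question | x) = 0.20048 / 0.23870312 ≈ 0.840

0.840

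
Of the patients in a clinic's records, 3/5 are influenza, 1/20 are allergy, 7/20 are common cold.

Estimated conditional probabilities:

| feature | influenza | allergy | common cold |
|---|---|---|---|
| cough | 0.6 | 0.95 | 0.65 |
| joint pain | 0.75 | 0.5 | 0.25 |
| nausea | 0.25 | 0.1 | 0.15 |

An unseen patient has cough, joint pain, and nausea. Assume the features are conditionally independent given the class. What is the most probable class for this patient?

influenza: 0.6 × 0.6 × 0.75 × 0.25 = 0.0675
allergy: 0.05 × 0.95 × 0.5 × 0.1 = 0.002375
common cold: 0.35 × 0.65 × 0.25 × 0.15 = 0.00853125
Highest score → influenza.

influenza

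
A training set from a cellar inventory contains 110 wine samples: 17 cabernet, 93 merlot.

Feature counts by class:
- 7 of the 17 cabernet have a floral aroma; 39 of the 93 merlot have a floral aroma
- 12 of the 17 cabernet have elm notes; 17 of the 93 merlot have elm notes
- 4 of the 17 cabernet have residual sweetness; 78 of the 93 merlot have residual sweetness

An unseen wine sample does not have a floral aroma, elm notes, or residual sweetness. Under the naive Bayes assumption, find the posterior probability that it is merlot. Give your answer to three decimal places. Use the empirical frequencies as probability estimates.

0.760

cabernet: (17/110) × (10/17) × (5/17) × (13/17) ≈ 0.0204467
merlot: (93/110) × (54/93) × (76/93) × (15/93) ≈ 0.0647053
P(merlot | x) = 0.0647053 / 0.085152 ≈ 0.760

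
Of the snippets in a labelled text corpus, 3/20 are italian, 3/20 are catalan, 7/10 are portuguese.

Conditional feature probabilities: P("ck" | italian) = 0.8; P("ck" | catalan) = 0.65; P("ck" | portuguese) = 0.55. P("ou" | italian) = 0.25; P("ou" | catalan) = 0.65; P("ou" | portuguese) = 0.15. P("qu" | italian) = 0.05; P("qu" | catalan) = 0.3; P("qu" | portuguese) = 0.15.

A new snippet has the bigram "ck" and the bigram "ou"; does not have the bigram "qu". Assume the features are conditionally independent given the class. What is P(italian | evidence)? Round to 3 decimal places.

italian: 0.15 × 0.8 × 0.25 × (1−0.05) = 0.0285
catalan: 0.15 × 0.65 × 0.65 × (1−0.3) = 0.0443625
portuguese: 0.7 × 0.55 × 0.15 × (1−0.15) = 0.0490875
P(italian | x) = 0.0285 / 0.12195 ≈ 0.234

0.234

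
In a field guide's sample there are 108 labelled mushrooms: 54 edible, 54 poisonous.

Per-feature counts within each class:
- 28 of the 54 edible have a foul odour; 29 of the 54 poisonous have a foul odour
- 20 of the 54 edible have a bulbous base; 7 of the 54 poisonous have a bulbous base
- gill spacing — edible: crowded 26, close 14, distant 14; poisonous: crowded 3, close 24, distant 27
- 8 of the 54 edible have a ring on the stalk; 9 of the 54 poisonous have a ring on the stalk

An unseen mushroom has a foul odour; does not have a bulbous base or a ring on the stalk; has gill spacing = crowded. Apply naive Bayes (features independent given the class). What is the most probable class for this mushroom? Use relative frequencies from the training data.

edible: (54/108) × (28/54) × (34/54) × (26/54) × (46/54) ≈ 0.0669519
poisonous: (54/108) × (29/54) × (47/54) × (3/54) × (45/54) ≈ 0.0108199
Highest score → edible.

edible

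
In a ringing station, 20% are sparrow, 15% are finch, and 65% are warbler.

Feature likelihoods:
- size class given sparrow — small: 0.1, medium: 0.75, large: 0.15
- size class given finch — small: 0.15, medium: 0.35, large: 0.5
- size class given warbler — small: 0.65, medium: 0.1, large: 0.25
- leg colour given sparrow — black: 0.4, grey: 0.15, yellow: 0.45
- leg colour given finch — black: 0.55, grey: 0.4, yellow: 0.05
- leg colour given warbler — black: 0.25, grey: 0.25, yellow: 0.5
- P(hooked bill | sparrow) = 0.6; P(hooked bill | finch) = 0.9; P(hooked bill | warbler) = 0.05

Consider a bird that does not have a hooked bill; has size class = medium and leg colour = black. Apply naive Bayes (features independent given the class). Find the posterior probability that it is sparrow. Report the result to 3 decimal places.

sparrow: 0.2 × 0.75 × 0.4 × (1−0.6) = 0.024
finch: 0.15 × 0.35 × 0.55 × (1−0.9) = 0.0028875
warbler: 0.65 × 0.1 × 0.25 × (1−0.05) = 0.0154375
P(sparrow | x) = 0.024 / 0.042325 ≈ 0.567

0.567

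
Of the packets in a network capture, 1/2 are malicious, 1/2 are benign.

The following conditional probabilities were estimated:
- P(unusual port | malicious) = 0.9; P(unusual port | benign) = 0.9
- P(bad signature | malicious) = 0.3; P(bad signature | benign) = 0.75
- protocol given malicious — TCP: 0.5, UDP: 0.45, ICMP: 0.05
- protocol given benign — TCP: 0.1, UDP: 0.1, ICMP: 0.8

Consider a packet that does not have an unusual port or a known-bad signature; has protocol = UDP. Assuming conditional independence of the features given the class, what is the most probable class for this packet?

malicious

malicious: 0.5 × (1−0.9) × (1−0.3) × 0.45 = 0.01575
benign: 0.5 × (1−0.9) × (1−0.75) × 0.1 = 0.00125
Highest score → malicious.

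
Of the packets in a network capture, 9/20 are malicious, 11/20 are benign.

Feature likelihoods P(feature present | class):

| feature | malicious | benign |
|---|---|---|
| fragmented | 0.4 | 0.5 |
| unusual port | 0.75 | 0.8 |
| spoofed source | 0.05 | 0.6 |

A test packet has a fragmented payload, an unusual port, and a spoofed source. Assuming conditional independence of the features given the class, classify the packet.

malicious: 0.45 × 0.4 × 0.75 × 0.05 = 0.00675
benign: 0.55 × 0.5 × 0.8 × 0.6 = 0.132
Highest score → benign.

benign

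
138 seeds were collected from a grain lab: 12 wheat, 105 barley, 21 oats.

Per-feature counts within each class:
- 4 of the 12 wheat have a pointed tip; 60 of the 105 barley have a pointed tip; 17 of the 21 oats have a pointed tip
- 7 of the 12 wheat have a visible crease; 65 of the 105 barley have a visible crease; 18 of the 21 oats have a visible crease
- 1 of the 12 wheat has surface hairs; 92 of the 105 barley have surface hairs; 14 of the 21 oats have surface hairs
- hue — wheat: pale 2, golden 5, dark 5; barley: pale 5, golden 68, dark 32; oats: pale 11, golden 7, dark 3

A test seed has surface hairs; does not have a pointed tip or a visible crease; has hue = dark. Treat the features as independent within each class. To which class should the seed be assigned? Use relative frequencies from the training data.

wheat: (12/138) × (8/12) × (5/12) × (1/12) × (5/12) ≈ 0.000838701
barley: (105/138) × (45/105) × (40/105) × (92/105) × (32/105) ≈ 0.0331714
oats: (21/138) × (4/21) × (3/21) × (14/21) × (3/21) ≈ 0.000394361
Highest score → barley.

barley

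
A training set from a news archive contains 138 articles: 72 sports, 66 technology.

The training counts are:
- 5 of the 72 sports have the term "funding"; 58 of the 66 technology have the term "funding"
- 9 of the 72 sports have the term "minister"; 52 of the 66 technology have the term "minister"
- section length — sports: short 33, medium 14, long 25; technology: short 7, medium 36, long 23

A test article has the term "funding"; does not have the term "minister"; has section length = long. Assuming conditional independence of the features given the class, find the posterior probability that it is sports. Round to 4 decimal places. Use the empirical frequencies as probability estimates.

0.2616

sports: (72/138) × (5/72) × (63/72) × (25/72) ≈ 0.011008
technology: (66/138) × (58/66) × (14/66) × (23/66) ≈ 0.0310683
P(sports | x) = 0.011008 / 0.0420763 ≈ 0.2616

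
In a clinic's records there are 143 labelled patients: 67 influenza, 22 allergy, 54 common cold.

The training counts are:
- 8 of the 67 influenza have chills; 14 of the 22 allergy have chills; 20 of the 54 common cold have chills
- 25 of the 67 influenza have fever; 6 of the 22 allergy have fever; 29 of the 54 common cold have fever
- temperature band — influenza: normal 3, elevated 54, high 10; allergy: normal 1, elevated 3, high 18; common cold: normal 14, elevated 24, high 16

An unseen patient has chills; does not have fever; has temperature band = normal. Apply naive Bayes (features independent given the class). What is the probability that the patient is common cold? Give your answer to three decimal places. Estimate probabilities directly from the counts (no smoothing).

influenza: (67/143) × (8/67) × (42/67) × (3/67) ≈ 0.00157027
allergy: (22/143) × (14/22) × (16/22) × (1/22) ≈ 0.00323643
common cold: (54/143) × (20/54) × (25/54) × (14/54) ≈ 0.0167871
P(common cold | x) = 0.0167871 / 0.0215938 ≈ 0.777

0.777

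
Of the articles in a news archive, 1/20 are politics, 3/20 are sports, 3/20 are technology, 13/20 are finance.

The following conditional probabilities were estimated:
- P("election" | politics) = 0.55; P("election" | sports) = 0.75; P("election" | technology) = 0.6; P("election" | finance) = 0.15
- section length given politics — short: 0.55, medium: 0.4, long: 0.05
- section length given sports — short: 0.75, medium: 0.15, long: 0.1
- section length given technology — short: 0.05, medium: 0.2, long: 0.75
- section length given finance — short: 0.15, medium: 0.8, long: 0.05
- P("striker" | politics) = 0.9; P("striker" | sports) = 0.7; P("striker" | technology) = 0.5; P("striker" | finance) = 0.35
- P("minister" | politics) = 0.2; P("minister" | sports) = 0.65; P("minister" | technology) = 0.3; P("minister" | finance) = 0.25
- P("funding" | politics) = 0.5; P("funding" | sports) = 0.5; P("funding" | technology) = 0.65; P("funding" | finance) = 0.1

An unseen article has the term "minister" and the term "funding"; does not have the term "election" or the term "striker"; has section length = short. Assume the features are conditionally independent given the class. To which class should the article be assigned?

politics: 0.05 × (1−0.55) × 0.55 × (1−0.9) × 0.2 × 0.5 = 0.00012375
sports: 0.15 × (1−0.75) × 0.75 × (1−0.7) × 0.65 × 0.5 = 0.0027421875
technology: 0.15 × (1−0.6) × 0.05 × (1−0.5) × 0.3 × 0.65 = 0.0002925
finance: 0.65 × (1−0.15) × 0.15 × (1−0.35) × 0.25 × 0.1 = 0.00134671875
Highest score → sports.

sports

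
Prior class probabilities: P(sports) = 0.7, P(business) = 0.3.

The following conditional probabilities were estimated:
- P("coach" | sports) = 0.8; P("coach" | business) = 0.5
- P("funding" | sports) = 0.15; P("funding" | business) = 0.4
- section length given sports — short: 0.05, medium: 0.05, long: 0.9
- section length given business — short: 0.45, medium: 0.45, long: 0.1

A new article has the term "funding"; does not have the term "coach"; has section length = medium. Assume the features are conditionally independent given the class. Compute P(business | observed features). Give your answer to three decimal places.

sports: 0.7 × (1−0.8) × 0.15 × 0.05 = 0.00105
business: 0.3 × (1−0.5) × 0.4 × 0.45 = 0.027
P(business | x) = 0.027 / 0.02805 ≈ 0.963

0.963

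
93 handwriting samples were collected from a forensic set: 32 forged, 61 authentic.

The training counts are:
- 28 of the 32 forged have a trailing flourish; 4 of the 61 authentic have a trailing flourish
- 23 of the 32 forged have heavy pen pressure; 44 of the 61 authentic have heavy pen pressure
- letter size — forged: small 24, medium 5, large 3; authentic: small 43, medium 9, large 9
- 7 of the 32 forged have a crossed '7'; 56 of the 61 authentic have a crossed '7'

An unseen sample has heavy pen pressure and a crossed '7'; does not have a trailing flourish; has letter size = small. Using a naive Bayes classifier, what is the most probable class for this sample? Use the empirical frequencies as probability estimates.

forged: (32/93) × (4/32) × (23/32) × (24/32) × (7/32) ≈ 0.00507182
authentic: (61/93) × (57/61) × (44/61) × (43/61) × (56/61) ≈ 0.286096
Highest score → authentic.

authentic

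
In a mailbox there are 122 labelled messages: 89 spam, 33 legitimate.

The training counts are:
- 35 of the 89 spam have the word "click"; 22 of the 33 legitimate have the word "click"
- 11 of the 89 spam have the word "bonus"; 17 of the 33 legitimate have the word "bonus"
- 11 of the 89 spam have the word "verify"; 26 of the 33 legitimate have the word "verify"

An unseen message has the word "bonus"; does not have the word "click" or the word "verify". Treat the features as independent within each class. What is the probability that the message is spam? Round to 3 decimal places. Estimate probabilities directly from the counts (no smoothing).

0.830

spam: (89/122) × (54/89) × (11/89) × (78/89) ≈ 0.0479448
legitimate: (33/122) × (11/33) × (17/33) × (7/33) ≈ 0.00985262
P(spam | x) = 0.0479448 / 0.05779742 ≈ 0.830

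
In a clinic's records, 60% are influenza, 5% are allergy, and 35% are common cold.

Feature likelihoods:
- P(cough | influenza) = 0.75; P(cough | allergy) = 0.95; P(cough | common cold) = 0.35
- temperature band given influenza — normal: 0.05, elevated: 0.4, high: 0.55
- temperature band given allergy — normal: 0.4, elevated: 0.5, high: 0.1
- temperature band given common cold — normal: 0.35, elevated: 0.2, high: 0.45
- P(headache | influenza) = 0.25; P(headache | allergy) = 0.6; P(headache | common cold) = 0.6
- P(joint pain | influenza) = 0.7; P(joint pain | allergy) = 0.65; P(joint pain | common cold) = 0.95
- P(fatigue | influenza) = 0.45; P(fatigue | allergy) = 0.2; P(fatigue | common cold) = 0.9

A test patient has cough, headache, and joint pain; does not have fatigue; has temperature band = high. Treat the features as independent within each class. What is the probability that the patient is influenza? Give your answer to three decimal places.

0.837

influenza: 0.6 × 0.75 × 0.55 × 0.25 × 0.7 × (1−0.45) = 0.023821875
allergy: 0.05 × 0.95 × 0.1 × 0.6 × 0.65 × (1−0.2) = 0.001482
common cold: 0.35 × 0.35 × 0.45 × 0.6 × 0.95 × (1−0.9) = 0.003142125
P(influenza | x) = 0.023821875 / 0.028446 ≈ 0.837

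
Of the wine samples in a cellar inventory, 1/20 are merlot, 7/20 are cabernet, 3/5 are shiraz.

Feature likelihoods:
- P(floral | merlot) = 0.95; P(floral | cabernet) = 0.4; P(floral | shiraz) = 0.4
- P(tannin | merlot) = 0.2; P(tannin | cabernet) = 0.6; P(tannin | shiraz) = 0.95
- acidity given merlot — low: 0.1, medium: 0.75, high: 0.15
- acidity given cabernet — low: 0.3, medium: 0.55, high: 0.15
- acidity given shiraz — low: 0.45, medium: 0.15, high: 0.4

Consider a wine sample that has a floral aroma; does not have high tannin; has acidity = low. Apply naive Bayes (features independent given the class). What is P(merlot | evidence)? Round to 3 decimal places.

merlot: 0.05 × 0.95 × (1−0.2) × 0.1 = 0.0038
cabernet: 0.35 × 0.4 × (1−0.6) × 0.3 = 0.0168
shiraz: 0.6 × 0.4 × (1−0.95) × 0.45 = 0.0054
P(merlot | x) = 0.0038 / 0.026 ≈ 0.146

0.146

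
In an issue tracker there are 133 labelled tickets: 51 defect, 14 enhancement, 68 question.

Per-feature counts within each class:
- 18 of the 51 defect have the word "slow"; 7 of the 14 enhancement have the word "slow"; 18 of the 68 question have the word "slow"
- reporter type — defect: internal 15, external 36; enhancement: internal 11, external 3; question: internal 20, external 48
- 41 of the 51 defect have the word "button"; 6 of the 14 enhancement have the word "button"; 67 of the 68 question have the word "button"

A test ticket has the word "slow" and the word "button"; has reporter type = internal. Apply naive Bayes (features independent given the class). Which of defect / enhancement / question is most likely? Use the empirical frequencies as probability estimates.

question

defect: (51/133) × (18/51) × (15/51) × (41/51) ≈ 0.0320004
enhancement: (14/133) × (7/14) × (11/14) × (6/14) ≈ 0.0177229
question: (68/133) × (18/68) × (20/68) × (67/68) ≈ 0.03922
Highest score → question.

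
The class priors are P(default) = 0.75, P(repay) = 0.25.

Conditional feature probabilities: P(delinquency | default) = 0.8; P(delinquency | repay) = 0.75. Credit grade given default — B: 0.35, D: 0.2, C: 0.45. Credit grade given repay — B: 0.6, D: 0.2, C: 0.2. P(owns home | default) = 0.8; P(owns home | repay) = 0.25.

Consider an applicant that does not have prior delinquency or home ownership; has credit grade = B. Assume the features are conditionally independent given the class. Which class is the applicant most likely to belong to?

default: 0.75 × (1−0.8) × 0.35 × (1−0.8) = 0.0105
repay: 0.25 × (1−0.75) × 0.6 × (1−0.25) = 0.028125
Highest score → repay.

repay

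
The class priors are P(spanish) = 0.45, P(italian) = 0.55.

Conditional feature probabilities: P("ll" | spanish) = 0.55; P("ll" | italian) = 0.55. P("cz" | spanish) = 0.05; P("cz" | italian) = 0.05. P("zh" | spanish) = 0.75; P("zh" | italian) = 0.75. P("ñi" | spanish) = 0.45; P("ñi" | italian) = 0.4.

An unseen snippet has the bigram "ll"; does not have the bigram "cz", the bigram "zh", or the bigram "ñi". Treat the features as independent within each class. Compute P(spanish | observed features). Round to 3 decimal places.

0.429

spanish: 0.45 × 0.55 × (1−0.05) × (1−0.75) × (1−0.45) = 0.0323296875
italian: 0.55 × 0.55 × (1−0.05) × (1−0.75) × (1−0.4) = 0.04310625
P(spanish | x) = 0.0323296875 / 0.0754359375 ≈ 0.429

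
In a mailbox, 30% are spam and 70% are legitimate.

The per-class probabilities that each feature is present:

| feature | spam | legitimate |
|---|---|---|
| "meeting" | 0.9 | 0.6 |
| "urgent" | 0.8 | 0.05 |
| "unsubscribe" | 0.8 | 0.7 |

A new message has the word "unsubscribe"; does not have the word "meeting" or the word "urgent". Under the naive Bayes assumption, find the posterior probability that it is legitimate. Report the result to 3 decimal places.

0.975

spam: 0.3 × (1−0.9) × (1−0.8) × 0.8 = 0.0048
legitimate: 0.7 × (1−0.6) × (1−0.05) × 0.7 = 0.1862
P(legitimate | x) = 0.1862 / 0.191 ≈ 0.975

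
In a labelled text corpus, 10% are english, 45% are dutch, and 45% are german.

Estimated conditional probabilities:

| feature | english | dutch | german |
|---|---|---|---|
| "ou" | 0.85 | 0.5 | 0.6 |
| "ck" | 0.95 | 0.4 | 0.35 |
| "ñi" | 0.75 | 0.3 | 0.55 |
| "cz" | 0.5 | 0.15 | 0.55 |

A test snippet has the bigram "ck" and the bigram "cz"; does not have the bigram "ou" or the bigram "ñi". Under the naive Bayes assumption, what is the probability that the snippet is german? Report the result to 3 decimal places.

0.581

english: 0.1 × (1−0.85) × 0.95 × (1−0.75) × 0.5 = 0.00178125
dutch: 0.45 × (1−0.5) × 0.4 × (1−0.3) × 0.15 = 0.00945
german: 0.45 × (1−0.6) × 0.35 × (1−0.55) × 0.55 = 0.0155925
P(german | x) = 0.0155925 / 0.02682375 ≈ 0.581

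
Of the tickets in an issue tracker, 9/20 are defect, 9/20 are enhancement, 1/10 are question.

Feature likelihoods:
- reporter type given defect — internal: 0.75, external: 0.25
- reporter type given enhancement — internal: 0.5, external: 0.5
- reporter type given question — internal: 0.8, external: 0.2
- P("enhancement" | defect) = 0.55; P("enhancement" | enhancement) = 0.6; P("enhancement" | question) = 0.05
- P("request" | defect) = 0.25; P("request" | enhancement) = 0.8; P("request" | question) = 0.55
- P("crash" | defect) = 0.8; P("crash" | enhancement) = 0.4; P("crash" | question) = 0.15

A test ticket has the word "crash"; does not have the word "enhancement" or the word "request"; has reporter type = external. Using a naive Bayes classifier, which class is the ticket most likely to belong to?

defect

defect: 0.45 × 0.25 × (1−0.55) × (1−0.25) × 0.8 = 0.030375
enhancement: 0.45 × 0.5 × (1−0.6) × (1−0.8) × 0.4 = 0.0072
question: 0.1 × 0.2 × (1−0.05) × (1−0.55) × 0.15 = 0.0012825
Highest score → defect.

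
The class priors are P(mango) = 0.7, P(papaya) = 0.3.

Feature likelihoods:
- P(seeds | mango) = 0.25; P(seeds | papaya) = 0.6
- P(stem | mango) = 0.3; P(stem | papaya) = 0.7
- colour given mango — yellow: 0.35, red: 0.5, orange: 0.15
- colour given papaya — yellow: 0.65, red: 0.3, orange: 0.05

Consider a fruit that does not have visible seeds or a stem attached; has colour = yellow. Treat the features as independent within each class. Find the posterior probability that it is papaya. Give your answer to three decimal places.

mango: 0.7 × (1−0.25) × (1−0.3) × 0.35 = 0.128625
papaya: 0.3 × (1−0.6) × (1−0.7) × 0.65 = 0.0234
P(papaya | x) = 0.0234 / 0.152025 ≈ 0.154

0.154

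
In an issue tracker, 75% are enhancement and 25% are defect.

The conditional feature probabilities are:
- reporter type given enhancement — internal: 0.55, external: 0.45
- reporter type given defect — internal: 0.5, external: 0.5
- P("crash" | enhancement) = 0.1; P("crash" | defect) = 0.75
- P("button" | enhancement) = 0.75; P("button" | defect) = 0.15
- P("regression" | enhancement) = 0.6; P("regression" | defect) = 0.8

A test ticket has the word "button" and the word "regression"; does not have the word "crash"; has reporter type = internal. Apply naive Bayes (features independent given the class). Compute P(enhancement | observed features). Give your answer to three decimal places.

0.978

enhancement: 0.75 × 0.55 × (1−0.1) × 0.75 × 0.6 = 0.1670625
defect: 0.25 × 0.5 × (1−0.75) × 0.15 × 0.8 = 0.00375
P(enhancement | x) = 0.1670625 / 0.1708125 ≈ 0.978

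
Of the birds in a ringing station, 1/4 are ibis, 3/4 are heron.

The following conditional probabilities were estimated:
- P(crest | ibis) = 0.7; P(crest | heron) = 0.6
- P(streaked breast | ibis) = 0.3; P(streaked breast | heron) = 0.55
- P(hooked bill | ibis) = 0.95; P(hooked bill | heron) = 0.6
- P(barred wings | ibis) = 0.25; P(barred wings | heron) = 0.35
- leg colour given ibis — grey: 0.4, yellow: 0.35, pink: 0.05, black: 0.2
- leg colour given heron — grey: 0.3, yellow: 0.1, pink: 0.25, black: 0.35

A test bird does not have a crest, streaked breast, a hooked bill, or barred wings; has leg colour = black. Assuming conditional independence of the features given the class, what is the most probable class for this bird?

heron

ibis: 0.25 × (1−0.7) × (1−0.3) × (1−0.95) × (1−0.25) × 0.2 = 0.00039375
heron: 0.75 × (1−0.6) × (1−0.55) × (1−0.6) × (1−0.35) × 0.35 = 0.012285
Highest score → heron.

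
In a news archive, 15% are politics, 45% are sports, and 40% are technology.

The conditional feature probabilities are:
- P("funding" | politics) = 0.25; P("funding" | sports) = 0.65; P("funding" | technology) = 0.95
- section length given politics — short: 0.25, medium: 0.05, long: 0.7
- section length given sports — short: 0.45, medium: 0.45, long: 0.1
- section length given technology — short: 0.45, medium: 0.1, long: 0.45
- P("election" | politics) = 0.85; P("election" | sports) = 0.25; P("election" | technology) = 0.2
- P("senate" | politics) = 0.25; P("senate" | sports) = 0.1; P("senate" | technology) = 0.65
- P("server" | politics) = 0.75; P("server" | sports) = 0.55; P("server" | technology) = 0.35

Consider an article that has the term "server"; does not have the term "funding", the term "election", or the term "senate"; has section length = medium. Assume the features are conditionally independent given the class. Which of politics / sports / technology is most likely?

sports

politics: 0.15 × (1−0.25) × 0.05 × (1−0.85) × (1−0.25) × 0.75 = 0.000474609375
sports: 0.45 × (1−0.65) × 0.45 × (1−0.25) × (1−0.1) × 0.55 = 0.02631234375
technology: 0.4 × (1−0.95) × 0.1 × (1−0.2) × (1−0.65) × 0.35 = 0.000196
Highest score → sports.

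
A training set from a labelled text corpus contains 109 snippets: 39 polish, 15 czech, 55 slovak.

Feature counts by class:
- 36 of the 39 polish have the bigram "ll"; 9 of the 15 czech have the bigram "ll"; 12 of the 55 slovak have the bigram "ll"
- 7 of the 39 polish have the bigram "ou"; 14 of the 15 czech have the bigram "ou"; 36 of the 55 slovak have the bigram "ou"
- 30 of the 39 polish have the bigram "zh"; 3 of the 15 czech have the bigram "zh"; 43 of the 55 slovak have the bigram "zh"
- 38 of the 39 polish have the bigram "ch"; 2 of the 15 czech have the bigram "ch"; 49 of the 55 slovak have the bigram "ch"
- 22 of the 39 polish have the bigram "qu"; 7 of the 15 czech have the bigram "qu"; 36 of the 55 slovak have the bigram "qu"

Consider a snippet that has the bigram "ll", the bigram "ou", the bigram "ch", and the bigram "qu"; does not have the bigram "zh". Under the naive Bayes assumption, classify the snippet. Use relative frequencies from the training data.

polish: (39/109) × (36/39) × (7/39) × (9/39) × (38/39) × (22/39) ≈ 0.00751907
czech: (15/109) × (9/15) × (14/15) × (12/15) × (2/15) × (7/15) ≈ 0.00383609
slovak: (55/109) × (12/55) × (36/55) × (12/55) × (49/55) × (36/55) ≈ 0.00916825
Highest score → slovak.

slovak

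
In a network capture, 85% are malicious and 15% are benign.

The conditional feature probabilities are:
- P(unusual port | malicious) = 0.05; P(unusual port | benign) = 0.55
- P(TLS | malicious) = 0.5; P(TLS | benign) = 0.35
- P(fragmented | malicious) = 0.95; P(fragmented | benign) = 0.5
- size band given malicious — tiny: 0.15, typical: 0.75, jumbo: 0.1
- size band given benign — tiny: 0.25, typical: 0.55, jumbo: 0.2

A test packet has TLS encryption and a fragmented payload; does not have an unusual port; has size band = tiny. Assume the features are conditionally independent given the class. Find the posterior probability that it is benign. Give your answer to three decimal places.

0.049

malicious: 0.85 × (1−0.05) × 0.5 × 0.95 × 0.15 = 0.057534375
benign: 0.15 × (1−0.55) × 0.35 × 0.5 × 0.25 = 0.002953125
P(benign | x) = 0.002953125 / 0.0604875 ≈ 0.049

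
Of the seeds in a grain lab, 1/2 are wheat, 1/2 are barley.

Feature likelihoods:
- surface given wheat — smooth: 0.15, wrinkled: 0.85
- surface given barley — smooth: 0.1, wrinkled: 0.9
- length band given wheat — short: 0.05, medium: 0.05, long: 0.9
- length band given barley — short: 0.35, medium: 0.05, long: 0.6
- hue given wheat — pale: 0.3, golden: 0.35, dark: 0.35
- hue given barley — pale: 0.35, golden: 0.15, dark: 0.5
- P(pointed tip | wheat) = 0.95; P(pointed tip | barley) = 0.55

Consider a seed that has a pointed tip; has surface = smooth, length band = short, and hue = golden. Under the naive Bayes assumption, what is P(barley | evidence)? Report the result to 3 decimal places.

0.537

wheat: 0.5 × 0.15 × 0.05 × 0.35 × 0.95 = 0.001246875
barley: 0.5 × 0.1 × 0.35 × 0.15 × 0.55 = 0.00144375
P(barley | x) = 0.00144375 / 0.002690625 ≈ 0.537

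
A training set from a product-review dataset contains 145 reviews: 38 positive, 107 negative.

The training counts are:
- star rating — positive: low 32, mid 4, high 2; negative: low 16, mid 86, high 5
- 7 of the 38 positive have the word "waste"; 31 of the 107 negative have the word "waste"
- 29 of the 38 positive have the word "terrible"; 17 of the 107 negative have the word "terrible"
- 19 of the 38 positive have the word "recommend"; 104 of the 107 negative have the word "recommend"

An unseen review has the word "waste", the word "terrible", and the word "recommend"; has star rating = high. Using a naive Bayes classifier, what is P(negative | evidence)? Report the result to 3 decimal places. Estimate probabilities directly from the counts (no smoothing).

0.614

positive: (38/145) × (2/38) × (7/38) × (29/38) × (19/38) ≈ 0.000969529
negative: (107/145) × (5/107) × (31/107) × (17/107) × (104/107) ≈ 0.00154275
P(negative | x) = 0.00154275 / 0.002512279 ≈ 0.614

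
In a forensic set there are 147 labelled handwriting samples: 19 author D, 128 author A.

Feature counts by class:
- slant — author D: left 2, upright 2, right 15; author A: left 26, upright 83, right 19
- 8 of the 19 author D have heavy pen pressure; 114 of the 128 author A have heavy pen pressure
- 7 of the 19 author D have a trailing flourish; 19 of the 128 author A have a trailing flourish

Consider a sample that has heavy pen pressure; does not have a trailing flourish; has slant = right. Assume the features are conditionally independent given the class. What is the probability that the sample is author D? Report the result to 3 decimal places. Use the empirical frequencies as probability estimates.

author D: (19/147) × (15/19) × (8/19) × (12/19) ≈ 0.0271355
author A: (128/147) × (19/128) × (114/128) × (109/128) ≈ 0.0980274
P(author D | x) = 0.0271355 / 0.1251629 ≈ 0.217

0.217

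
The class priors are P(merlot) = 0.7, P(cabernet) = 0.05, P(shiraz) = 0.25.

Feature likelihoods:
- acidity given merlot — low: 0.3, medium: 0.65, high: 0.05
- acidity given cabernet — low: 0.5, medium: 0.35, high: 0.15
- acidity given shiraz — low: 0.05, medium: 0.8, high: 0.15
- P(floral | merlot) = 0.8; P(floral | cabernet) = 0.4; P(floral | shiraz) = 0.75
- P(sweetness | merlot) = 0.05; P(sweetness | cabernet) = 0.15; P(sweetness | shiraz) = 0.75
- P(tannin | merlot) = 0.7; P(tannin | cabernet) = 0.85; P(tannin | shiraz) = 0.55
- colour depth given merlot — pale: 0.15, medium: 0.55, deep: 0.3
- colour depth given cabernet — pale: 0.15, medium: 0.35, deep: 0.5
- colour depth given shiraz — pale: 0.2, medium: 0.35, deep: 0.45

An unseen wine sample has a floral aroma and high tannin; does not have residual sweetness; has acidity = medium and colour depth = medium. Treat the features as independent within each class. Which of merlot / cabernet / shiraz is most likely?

merlot: 0.7 × 0.65 × 0.8 × (1−0.05) × 0.7 × 0.55 = 0.133133
cabernet: 0.05 × 0.35 × 0.4 × (1−0.15) × 0.85 × 0.35 = 0.001770125
shiraz: 0.25 × 0.8 × 0.75 × (1−0.75) × 0.55 × 0.35 = 0.00721875
Highest score → merlot.

merlot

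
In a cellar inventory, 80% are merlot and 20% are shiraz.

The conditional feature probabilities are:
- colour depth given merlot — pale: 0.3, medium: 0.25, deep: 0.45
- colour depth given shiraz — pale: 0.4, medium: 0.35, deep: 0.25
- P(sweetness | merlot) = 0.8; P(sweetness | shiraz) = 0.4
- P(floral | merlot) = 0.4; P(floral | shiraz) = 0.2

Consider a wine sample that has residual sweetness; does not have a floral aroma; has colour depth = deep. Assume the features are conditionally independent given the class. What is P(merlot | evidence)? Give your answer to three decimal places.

0.915

merlot: 0.8 × 0.45 × 0.8 × (1−0.4) = 0.1728
shiraz: 0.2 × 0.25 × 0.4 × (1−0.2) = 0.016
P(merlot | x) = 0.1728 / 0.1888 ≈ 0.915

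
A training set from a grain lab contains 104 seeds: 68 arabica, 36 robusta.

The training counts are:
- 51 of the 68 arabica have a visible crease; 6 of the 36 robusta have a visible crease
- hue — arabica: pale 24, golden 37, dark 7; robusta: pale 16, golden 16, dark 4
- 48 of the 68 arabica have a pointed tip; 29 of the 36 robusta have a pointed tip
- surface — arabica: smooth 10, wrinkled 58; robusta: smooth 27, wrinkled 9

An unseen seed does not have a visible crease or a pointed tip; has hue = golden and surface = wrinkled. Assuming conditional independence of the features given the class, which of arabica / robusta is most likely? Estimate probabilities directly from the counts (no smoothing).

arabica

arabica: (68/104) × (17/68) × (37/68) × (20/68) × (58/68) ≈ 0.0223125
robusta: (36/104) × (30/36) × (16/36) × (7/36) × (9/36) ≈ 0.00623219
Highest score → arabica.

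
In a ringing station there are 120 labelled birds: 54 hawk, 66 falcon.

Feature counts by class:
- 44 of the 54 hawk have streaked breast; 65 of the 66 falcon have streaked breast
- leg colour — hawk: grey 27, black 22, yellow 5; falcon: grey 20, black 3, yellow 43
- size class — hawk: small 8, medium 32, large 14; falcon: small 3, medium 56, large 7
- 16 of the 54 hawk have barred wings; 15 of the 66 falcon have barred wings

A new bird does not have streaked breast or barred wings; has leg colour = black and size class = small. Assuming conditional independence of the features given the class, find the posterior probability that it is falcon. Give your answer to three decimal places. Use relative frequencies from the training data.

hawk: (54/120) × (10/54) × (22/54) × (8/54) × (38/54) ≈ 0.00353943
falcon: (66/120) × (1/66) × (3/66) × (3/66) × (51/66) ≈ 0.0000133045
P(falcon | x) = 0.0000133045 / 0.0035527345 ≈ 0.004

0.004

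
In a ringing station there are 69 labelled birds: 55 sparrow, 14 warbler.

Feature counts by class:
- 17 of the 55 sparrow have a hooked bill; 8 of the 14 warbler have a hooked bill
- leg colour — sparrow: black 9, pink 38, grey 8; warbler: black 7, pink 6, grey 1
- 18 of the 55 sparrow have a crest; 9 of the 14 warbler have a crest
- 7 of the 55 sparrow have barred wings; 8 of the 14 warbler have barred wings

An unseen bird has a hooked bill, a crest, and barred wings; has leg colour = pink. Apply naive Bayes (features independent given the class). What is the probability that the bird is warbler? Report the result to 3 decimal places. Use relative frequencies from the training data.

sparrow: (55/69) × (17/55) × (38/55) × (18/55) × (7/55) ≈ 0.00709032
warbler: (14/69) × (8/14) × (6/14) × (9/14) × (8/14) ≈ 0.0182533
P(warbler | x) = 0.0182533 / 0.02534362 ≈ 0.720

0.720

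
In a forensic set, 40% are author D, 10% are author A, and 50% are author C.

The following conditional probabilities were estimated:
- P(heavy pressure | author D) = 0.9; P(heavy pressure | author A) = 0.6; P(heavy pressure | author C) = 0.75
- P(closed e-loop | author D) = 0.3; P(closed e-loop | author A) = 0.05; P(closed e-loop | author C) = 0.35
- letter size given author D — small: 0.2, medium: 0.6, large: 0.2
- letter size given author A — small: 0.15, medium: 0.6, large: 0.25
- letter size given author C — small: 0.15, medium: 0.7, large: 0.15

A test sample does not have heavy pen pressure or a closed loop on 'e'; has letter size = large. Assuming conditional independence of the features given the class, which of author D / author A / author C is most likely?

author D: 0.4 × (1−0.9) × (1−0.3) × 0.2 = 0.0056
author A: 0.1 × (1−0.6) × (1−0.05) × 0.25 = 0.0095
author C: 0.5 × (1−0.75) × (1−0.35) × 0.15 = 0.0121875
Highest score → author C.

author C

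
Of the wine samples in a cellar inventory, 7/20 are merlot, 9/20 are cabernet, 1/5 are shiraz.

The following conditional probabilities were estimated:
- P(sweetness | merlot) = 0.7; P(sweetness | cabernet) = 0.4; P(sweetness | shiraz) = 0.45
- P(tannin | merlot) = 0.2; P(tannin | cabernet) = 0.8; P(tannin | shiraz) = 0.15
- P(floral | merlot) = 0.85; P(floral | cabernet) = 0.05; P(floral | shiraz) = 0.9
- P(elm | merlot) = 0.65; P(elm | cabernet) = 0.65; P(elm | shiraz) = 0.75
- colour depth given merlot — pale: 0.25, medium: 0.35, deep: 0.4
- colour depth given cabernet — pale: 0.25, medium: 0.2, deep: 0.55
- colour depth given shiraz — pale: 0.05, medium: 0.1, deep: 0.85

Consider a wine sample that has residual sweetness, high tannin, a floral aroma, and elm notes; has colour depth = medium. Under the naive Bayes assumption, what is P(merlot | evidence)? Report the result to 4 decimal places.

0.8369

merlot: 0.35 × 0.7 × 0.2 × 0.85 × 0.65 × 0.35 = 0.009475375
cabernet: 0.45 × 0.4 × 0.8 × 0.05 × 0.65 × 0.2 = 0.000936
shiraz: 0.2 × 0.45 × 0.15 × 0.9 × 0.75 × 0.1 = 0.00091125
P(merlot | x) = 0.009475375 / 0.011322625 ≈ 0.8369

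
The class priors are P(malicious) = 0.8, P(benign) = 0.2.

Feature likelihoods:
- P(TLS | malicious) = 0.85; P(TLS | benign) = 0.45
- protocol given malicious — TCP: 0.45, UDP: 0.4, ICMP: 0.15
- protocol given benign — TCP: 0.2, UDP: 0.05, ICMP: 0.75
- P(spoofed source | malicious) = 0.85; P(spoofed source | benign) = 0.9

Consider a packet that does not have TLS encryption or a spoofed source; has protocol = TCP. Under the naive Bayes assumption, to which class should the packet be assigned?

malicious

malicious: 0.8 × (1−0.85) × 0.45 × (1−0.85) = 0.0081
benign: 0.2 × (1−0.45) × 0.2 × (1−0.9) = 0.0022
Highest score → malicious.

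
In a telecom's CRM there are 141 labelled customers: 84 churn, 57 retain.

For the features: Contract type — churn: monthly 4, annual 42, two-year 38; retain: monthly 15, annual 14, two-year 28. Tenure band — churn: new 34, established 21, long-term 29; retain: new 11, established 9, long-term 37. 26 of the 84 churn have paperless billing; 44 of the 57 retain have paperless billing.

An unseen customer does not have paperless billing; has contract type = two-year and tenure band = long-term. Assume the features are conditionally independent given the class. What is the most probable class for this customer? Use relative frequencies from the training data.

churn

churn: (84/141) × (38/84) × (29/84) × (58/84) ≈ 0.0642439
retain: (57/141) × (28/57) × (37/57) × (13/57) ≈ 0.0293991
Highest score → churn.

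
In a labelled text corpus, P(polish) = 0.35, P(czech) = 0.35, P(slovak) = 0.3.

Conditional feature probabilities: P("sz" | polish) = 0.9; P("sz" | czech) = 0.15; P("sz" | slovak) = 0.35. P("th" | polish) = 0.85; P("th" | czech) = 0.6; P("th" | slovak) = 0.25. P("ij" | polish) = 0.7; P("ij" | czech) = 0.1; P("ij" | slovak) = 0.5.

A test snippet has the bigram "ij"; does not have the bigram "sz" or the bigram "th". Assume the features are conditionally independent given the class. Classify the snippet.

slovak

polish: 0.35 × (1−0.9) × (1−0.85) × 0.7 = 0.003675
czech: 0.35 × (1−0.15) × (1−0.6) × 0.1 = 0.0119
slovak: 0.3 × (1−0.35) × (1−0.25) × 0.5 = 0.073125
Highest score → slovak.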